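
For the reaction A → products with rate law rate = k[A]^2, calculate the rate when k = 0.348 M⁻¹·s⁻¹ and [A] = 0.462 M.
0.07428 M/s

rate = k·[A]^2 = 0.348·(0.462)^2 = 0.348·0.213444 = 0.07428 M/s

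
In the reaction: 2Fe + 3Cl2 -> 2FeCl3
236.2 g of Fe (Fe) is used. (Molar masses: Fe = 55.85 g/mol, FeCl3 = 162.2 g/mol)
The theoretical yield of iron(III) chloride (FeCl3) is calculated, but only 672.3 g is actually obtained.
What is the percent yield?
Moles of Fe = 236.2 g ÷ 55.85 g/mol = 4.22919 mol
Mole ratio: 2 mol FeCl3 / 2 mol Fe
Moles of FeCl3 = 4.22919 × (2/2) = 4.22919 mol
Theoretical yield = 4.22919 mol × 162.2 g/mol = 685.97 g
Actual yield = 672.3 g
Percent yield = (672.3 / 685.97) × 100% = 98.0%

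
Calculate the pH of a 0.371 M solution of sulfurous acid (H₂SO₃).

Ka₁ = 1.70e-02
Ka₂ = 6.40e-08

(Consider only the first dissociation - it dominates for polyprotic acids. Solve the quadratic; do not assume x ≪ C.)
pH = 1.15

x² + Ka₁·x − Ka₁·C = 0 with Ka₁ = 1.70e-02, C = 0.371.
x = (−Ka₁ + √(Ka₁² + 4·Ka₁·C))/2 = 7.1370e-02 M, so pH = 1.15.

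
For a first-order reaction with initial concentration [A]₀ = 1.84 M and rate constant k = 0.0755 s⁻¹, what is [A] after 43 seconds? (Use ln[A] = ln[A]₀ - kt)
0.0716 M

ln[A] = ln[A]₀ - k·t = ln(1.84) - (0.0755)·(43) = 0.6098 - 3.2465 = -2.6367
[A] = e^(-2.6367) = 0.0716 M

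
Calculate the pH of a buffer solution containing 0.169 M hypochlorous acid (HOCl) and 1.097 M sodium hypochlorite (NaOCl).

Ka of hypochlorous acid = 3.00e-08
pH = 8.34

pKa = -log(3.00e-08) = 7.52. pH = pKa + log([A⁻]/[HA]) = 7.52 + log(1.097/0.169)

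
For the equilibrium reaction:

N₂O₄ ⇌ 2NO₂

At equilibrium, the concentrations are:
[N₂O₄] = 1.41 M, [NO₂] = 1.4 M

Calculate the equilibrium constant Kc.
K_c = 1.3901

Kc = ([NO₂]^2) / ([N₂O₄])
   = ((1.4)^2) / ((1.41))
   = 1.96 / 1.41 = 1.3901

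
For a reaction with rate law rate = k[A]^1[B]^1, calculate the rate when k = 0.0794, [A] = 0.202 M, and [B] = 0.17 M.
0.002727 M/s

rate = k·[A]^1·[B]^1 = 0.0794·(0.202)^1·(0.17)^1 = 0.0794·0.202·0.17 = 0.002727 M/s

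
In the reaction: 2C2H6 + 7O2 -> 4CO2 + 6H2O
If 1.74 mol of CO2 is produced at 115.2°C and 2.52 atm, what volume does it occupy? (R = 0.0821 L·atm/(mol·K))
T = 115.2°C + 273.15 = 388.35 K
V = nRT/P = (1.74 × 0.0821 × 388.35) / 2.52
V = 22.01 L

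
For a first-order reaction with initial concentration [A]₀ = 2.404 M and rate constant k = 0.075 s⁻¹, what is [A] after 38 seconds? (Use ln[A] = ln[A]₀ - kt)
0.1391 M

ln[A] = ln[A]₀ - k·t = ln(2.404) - (0.075)·(38) = 0.8771 - 2.8500 = -1.9729
[A] = e^(-1.9729) = 0.1391 M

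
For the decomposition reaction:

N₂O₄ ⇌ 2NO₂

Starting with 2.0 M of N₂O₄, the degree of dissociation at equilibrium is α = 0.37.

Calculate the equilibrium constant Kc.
K_c = 1.7384

x = α·[A]₀ = 0.37 × 2.0 = 0.74 M dissociated.
At eq: [N₂O₄] = 2.0 − 0.74 = 1.26 M; [NO₂] = 2x = 1.48 M.
Kc = [NO₂]²/[N₂O₄] = (1.48)²/1.26 = 1.738.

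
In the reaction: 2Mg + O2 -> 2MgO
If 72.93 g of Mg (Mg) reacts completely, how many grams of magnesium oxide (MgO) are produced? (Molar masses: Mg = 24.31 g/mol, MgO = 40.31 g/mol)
Moles of Mg = 72.93 g ÷ 24.31 g/mol = 3 mol
Mole ratio: 2 mol MgO / 2 mol Mg
Moles of MgO = 3 × (2/2) = 3 mol
Mass of MgO = 3 mol × 40.31 g/mol = 120.9 g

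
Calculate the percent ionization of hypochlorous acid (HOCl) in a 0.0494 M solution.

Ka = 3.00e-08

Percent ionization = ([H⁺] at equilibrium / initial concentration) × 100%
Percent ionization = 0.0779%

Let x = [H⁺]. Ka = x²/(C - x) ⇒ x² + (3.00e-08)x - (3.00e-08)(0.0494) = 0. x = 3.8482e-05. Percent = (3.8482e-05/0.0494) × 100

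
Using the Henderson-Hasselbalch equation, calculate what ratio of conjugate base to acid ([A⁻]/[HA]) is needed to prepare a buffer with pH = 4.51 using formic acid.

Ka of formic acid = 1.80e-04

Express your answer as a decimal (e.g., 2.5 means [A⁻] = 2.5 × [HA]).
[A⁻]/[HA] = 5.825

pKa = −log(1.80e-04) = 3.7447. pH = pKa + log([A⁻]/[HA]). 4.51 = 3.7447 + log(ratio). log(ratio) = 4.51 − 3.7447 = 0.7653. ratio = 10^(0.7653) = 5.825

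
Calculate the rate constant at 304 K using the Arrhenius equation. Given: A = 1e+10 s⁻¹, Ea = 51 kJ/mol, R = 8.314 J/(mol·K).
1.72e+01 s⁻¹

k = A·exp(-Ea/(R·T)) = 1e+10·exp(-51000/(8.314·304)) = 1e+10·exp(-20.1784) = 1e+10·1.7244e-09 = 1.72e+01 s⁻¹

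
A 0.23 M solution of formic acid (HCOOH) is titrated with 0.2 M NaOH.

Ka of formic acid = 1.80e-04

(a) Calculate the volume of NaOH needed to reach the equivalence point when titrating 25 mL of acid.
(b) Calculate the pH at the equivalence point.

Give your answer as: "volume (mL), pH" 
V = 28.7 mL, pH = 8.39

(a) At equivalence: moles acid = moles base.
moles acid = 0.23 × 0.025 = 0.00575 mol; V_NaOH = 0.00575/0.2 = 0.02875 L = 28.7 mL.
(b) At equivalence, all acid → conjugate base A⁻ at [A⁻] = 0.00575/0.05375 = 0.107 M.
Kb = Kw/Ka = 1.0e-14/1.80e-04 = 5.556e-11; [OH⁻] = √(Kb·[A⁻]) = 2.438e-06; pOH = 5.61; pH = 14 − pOH = 8.39.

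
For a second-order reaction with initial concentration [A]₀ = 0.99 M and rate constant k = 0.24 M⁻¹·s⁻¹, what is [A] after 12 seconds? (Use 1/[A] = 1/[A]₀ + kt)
0.2571 M

1/[A] = 1/[A]₀ + k·t = 1/0.99 + (0.24)·(12) = 1.0101 + 2.8800 = 3.8901
[A] = 1/3.8901 = 0.2571 M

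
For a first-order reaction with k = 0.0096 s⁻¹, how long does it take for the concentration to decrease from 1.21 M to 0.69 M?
58.51 s

From ln[A] = ln[A]₀ - k·t: t = ln([A]₀/[A])/k = ln(1.21/0.69)/0.0096 = ln(1.7536)/0.0096 = 0.5617/0.0096 = 58.51 s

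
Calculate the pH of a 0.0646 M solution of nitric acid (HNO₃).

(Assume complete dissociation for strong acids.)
pH = 1.19

[H⁺] = 0.0646 M for strong acid. pH = -log[H⁺] = -log(0.0646)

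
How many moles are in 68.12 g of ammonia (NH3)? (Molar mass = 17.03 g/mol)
Moles = 68.12 g ÷ 17.03 g/mol = 4 mol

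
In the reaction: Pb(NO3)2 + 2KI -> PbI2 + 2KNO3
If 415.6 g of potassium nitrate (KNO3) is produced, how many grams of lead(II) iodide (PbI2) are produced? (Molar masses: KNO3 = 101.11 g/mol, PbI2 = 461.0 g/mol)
Moles of KNO3 = 415.6 g ÷ 101.11 g/mol = 4.11037 mol
Mole ratio: 1 mol PbI2 / 2 mol KNO3
Moles of PbI2 = 4.11037 × (1/2) = 2.05519 mol
Mass of PbI2 = 2.05519 mol × 461.0 g/mol = 947.4 g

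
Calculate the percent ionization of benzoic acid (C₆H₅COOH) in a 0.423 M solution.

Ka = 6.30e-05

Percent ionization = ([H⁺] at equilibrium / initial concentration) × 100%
Percent ionization = 1.21%

Let x = [H⁺]. Ka = x²/(C - x) ⇒ x² + (6.30e-05)x - (6.30e-05)(0.423) = 0. x = 5.1309e-03. Percent = (5.1309e-03/0.423) × 100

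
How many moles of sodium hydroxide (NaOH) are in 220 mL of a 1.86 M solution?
Moles = Molarity × Volume (L)
Moles = 1.86 M × 0.22 L = 0.4092 mol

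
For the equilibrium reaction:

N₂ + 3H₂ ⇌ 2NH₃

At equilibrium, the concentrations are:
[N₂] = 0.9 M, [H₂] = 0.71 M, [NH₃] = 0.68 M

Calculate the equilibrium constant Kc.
K_c = 1.4355

Kc = ([NH₃]^2) / ([N₂] × [H₂]^3)
   = ((0.68)^2) / ((0.9)·(0.71)^3)
   = 0.4624 / 0.32212 = 1.4355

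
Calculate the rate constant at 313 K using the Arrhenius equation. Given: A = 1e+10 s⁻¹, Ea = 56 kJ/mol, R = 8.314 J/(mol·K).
4.51e+00 s⁻¹

k = A·exp(-Ea/(R·T)) = 1e+10·exp(-56000/(8.314·313)) = 1e+10·exp(-21.5196) = 1e+10·4.5099e-10 = 4.51e+00 s⁻¹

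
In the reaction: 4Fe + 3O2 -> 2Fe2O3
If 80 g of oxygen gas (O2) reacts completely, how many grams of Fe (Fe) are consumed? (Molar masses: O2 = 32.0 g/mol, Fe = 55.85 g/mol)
Moles of O2 = 80 g ÷ 32.0 g/mol = 2.5 mol
Mole ratio: 4 mol Fe / 3 mol O2
Moles of Fe = 2.5 × (4/3) = 3.33333 mol
Mass of Fe = 3.33333 mol × 55.85 g/mol = 186.2 g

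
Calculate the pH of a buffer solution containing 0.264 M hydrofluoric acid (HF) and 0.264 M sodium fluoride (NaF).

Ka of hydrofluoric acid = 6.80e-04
pH = 3.17

pKa = -log(6.80e-04) = 3.17. pH = pKa + log([A⁻]/[HA]) = 3.17 + log(0.264/0.264)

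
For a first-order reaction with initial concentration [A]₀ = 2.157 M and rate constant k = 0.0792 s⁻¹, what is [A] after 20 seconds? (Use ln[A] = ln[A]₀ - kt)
0.4425 M

ln[A] = ln[A]₀ - k·t = ln(2.157) - (0.0792)·(20) = 0.7687 - 1.5840 = -0.8153
[A] = e^(-0.8153) = 0.4425 M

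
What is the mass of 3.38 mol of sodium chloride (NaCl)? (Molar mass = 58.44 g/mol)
Mass = 3.38 mol × 58.44 g/mol = 197.5 g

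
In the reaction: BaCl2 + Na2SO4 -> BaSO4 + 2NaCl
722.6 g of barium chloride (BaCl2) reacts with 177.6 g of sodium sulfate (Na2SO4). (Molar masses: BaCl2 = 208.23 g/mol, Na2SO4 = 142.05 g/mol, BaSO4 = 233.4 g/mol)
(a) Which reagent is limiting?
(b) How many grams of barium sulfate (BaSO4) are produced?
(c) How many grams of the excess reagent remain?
(a) Na2SO4, (b) 291.8 g, (c) 462.3 g

Moles of BaCl2 = 722.6 g ÷ 208.23 g/mol = 3.4702 mol
Moles of Na2SO4 = 177.6 g ÷ 142.05 g/mol = 1.25026 mol
Moles ÷ coefficient: BaCl2: 3.4702/1 = 3.47, Na2SO4: 1.25026/1 = 1.25
(a) Na2SO4 has the smaller value, so Na2SO4 is the limiting reagent.
(b) Moles of BaSO4 = 1.25026 mol Na2SO4 × (1/1) = 1.25026 mol; mass = 1.25026 mol × 233.4 g/mol = 291.8 g
(c) BaCl2 consumed = 1.25026 × (1/1) = 1.25026 mol; remaining = 3.4702 − 1.25026 = 2.21994 mol; mass = 2.21994 mol × 208.23 g/mol = 462.3 g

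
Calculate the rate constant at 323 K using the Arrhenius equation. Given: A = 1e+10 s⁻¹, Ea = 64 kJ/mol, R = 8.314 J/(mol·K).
4.46e-01 s⁻¹

k = A·exp(-Ea/(R·T)) = 1e+10·exp(-64000/(8.314·323)) = 1e+10·exp(-23.8324) = 1e+10·4.4640e-11 = 4.46e-01 s⁻¹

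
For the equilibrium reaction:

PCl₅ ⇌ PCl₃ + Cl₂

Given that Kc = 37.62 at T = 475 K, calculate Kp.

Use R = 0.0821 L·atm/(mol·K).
K_p = 1.47e+03

Δn = (moles gaseous products) − (moles gaseous reactants) = 1
T = 475 K; RT = 0.0821 × 475 = 38.9975
Kp = Kc·(RT)^Δn = 37.62 × (38.9975)^1 = 37.62 × 38.9975 = 1.47e+03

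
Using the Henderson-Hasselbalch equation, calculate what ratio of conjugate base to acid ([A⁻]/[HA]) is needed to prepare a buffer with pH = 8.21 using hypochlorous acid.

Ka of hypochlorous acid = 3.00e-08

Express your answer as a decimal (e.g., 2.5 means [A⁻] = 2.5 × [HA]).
[A⁻]/[HA] = 4.865

pKa = −log(3.00e-08) = 7.5229. pH = pKa + log([A⁻]/[HA]). 8.21 = 7.5229 + log(ratio). log(ratio) = 8.21 − 7.5229 = 0.6871. ratio = 10^(0.6871) = 4.865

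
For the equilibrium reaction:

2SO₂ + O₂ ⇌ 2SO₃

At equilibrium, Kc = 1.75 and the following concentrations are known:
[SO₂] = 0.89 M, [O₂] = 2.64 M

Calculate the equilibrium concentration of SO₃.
[SO₃] = 1.9130 M

Kc = ([SO₃]^2) / ([SO₂]^2 × [O₂]) = 1.75
[SO₃]^2 = Kc · (reactant terms)/(other product terms) = 1.75 · 2.0911 / 1 = 3.6595
[SO₃] = (3.6595)^(1/2) = 1.9130 M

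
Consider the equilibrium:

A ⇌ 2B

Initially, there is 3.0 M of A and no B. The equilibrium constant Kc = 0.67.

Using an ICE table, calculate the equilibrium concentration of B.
[B] = 1.260 M

ICE: [A] = 3.0 − x, [B] = 2x.
Kc = (2x)²/(3.0 − x) = 0.67 ⇒ 4x² + 0.67x − 2.01 = 0.
x = (−0.67 + √(0.67² + 4·4·2.01))/(2·4) = (−0.67 + √32.609)/8 = 0.63005.
[B] = 2x = 1.260 M.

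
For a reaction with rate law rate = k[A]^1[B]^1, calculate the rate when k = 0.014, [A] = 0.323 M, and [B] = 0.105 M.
0.0004748 M/s

rate = k·[A]^1·[B]^1 = 0.014·(0.323)^1·(0.105)^1 = 0.014·0.323·0.105 = 0.0004748 M/s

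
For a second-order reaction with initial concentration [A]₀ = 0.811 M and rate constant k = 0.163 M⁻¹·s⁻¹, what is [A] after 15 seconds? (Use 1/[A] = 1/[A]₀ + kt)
0.2719 M

1/[A] = 1/[A]₀ + k·t = 1/0.811 + (0.163)·(15) = 1.2330 + 2.4450 = 3.6780
[A] = 1/3.6780 = 0.2719 M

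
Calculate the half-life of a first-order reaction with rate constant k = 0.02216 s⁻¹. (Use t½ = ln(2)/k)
31.28 s

t½ = ln(2)/k = 0.6931/0.02216 = 31.28 s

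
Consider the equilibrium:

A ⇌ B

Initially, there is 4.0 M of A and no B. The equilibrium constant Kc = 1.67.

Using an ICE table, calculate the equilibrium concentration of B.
[B] = 2.502 M

ICE: [A] = 4.0 − x, [B] = x.
Kc = x/(4.0 − x) = 1.67 ⇒ x = 1.67·4.0/(1 + 1.67) = 6.68/2.67 = 2.502.
[B] = x = 2.502 M.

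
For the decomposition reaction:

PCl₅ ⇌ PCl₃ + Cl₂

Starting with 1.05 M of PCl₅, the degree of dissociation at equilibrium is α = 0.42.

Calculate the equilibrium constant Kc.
K_c = 0.3193

x = α·[A]₀ = 0.42 × 1.05 = 0.441 M dissociated.
At eq: [PCl₅] = 1.05 − 0.441 = 0.609 M; [PCl₃] = [Cl₂] = x = 0.441 M.
Kc = [PCl₃][Cl₂]/[PCl₅] = (0.441)²/0.609 = 0.3193.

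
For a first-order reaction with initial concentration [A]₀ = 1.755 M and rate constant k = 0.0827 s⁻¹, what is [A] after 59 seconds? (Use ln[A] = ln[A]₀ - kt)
0.0133 M

ln[A] = ln[A]₀ - k·t = ln(1.755) - (0.0827)·(59) = 0.5625 - 4.8793 = -4.3168
[A] = e^(-4.3168) = 0.0133 M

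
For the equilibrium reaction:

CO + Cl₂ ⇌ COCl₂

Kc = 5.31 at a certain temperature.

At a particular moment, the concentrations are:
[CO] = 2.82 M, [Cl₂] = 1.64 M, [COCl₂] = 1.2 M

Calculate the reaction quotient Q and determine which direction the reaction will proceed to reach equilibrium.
Q = 0.259, Q < K, reaction proceeds forward (toward products)

Q = ([COCl₂]) / ([CO] × [Cl₂])
  = ((1.2)) / ((2.82)·(1.64)) = 1.2/4.6248 = 0.2595
Since Q = 0.2595 < Kc = 5.31, the reaction proceeds forward (toward products) to reach equilibrium.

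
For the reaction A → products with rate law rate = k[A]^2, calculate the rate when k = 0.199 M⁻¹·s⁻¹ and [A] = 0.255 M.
0.01294 M/s

rate = k·[A]^2 = 0.199·(0.255)^2 = 0.199·0.065025 = 0.01294 M/s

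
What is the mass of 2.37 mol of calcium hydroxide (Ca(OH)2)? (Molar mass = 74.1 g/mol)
Mass = 2.37 mol × 74.1 g/mol = 175.6 g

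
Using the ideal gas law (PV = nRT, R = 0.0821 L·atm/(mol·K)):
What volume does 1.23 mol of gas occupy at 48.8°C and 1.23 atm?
T = 48.8°C + 273.15 = 321.95 K
V = nRT/P = (1.23 × 0.0821 × 321.95) / 1.23
V = 26.43 L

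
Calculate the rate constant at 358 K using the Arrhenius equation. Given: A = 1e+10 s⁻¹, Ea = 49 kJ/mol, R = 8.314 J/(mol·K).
7.08e+02 s⁻¹

k = A·exp(-Ea/(R·T)) = 1e+10·exp(-49000/(8.314·358)) = 1e+10·exp(-16.4628) = 1e+10·7.0845e-08 = 7.08e+02 s⁻¹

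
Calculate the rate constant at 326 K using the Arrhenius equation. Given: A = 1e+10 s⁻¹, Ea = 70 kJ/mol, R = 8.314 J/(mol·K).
6.08e-02 s⁻¹

k = A·exp(-Ea/(R·T)) = 1e+10·exp(-70000/(8.314·326)) = 1e+10·exp(-25.8268) = 1e+10·6.0753e-12 = 6.08e-02 s⁻¹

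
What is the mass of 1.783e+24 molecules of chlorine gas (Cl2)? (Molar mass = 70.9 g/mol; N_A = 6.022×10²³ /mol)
Moles = 1.783e+24 ÷ 6.022×10²³ = 2.96081 mol
Mass = 2.96081 mol × 70.9 g/mol = 209.9 g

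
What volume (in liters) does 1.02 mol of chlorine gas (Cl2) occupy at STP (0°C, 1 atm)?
At STP, 1 mol of gas occupies 22.4 L
Volume = 1.02 mol × 22.4 L/mol = 22.85 L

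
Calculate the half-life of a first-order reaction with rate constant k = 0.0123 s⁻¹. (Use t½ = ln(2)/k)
56.35 s

t½ = ln(2)/k = 0.6931/0.0123 = 56.35 s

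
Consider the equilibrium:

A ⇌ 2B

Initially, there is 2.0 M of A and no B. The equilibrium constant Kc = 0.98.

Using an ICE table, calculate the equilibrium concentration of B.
[B] = 1.176 M

ICE: [A] = 2.0 − x, [B] = 2x.
Kc = (2x)²/(2.0 − x) = 0.98 ⇒ 4x² + 0.98x − 1.96 = 0.
x = (−0.98 + √(0.98² + 4·4·1.96))/(2·4) = (−0.98 + √32.32)/8 = 0.58814.
[B] = 2x = 1.176 M.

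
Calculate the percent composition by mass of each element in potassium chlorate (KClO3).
K: 31.91%, Cl: 28.93%, O: 39.17%

Molar mass of KClO3 = 122.55 g/mol
% K = (1 × 39.1) / 122.55 × 100% = 39.1 / 122.55 × 100% = 31.91%
% Cl = (1 × 35.45) / 122.55 × 100% = 35.45 / 122.55 × 100% = 28.93%
% O = (3 × 16.0) / 122.55 × 100% = 48 / 122.55 × 100% = 39.17%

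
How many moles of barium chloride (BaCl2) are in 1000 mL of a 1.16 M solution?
Moles = Molarity × Volume (L)
Moles = 1.16 M × 1 L = 1.16 mol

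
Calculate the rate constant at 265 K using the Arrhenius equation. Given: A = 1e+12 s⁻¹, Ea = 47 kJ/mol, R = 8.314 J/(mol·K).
5.44e+02 s⁻¹

k = A·exp(-Ea/(R·T)) = 1e+12·exp(-47000/(8.314·265)) = 1e+12·exp(-21.3325) = 1e+12·5.4376e-10 = 5.44e+02 s⁻¹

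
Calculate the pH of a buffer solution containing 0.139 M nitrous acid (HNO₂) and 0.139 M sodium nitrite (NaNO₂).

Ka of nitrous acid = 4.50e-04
pH = 3.35

pKa = -log(4.50e-04) = 3.35. pH = pKa + log([A⁻]/[HA]) = 3.35 + log(0.139/0.139)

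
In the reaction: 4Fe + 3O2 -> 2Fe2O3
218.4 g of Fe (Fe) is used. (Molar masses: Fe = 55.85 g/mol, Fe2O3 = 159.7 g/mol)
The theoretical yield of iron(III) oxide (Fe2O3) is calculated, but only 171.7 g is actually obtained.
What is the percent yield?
Moles of Fe = 218.4 g ÷ 55.85 g/mol = 3.91047 mol
Mole ratio: 2 mol Fe2O3 / 4 mol Fe
Moles of Fe2O3 = 3.91047 × (2/4) = 1.95524 mol
Theoretical yield = 1.95524 mol × 159.7 g/mol = 312.25 g
Actual yield = 171.7 g
Percent yield = (171.7 / 312.25) × 100% = 55.0%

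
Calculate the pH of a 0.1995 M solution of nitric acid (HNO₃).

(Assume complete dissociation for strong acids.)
pH = 0.70

[H⁺] = 0.1995 M for strong acid. pH = -log[H⁺] = -log(0.1995)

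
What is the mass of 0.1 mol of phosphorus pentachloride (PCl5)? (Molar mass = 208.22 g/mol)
Mass = 0.1 mol × 208.22 g/mol = 20.82 g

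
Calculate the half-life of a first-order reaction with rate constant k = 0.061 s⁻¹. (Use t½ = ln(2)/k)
11.36 s

t½ = ln(2)/k = 0.6931/0.061 = 11.36 s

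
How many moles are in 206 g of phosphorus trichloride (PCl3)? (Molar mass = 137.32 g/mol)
Moles = 206 g ÷ 137.32 g/mol = 1.5 mol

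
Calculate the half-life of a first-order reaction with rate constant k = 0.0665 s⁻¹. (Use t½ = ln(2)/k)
10.42 s

t½ = ln(2)/k = 0.6931/0.0665 = 10.42 s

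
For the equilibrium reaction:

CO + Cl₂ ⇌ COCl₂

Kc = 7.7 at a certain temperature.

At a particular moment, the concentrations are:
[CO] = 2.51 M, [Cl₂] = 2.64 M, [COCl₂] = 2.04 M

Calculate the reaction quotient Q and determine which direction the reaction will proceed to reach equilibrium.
Q = 0.308, Q < K, reaction proceeds forward (toward products)

Q = ([COCl₂]) / ([CO] × [Cl₂])
  = ((2.04)) / ((2.51)·(2.64)) = 2.04/6.6264 = 0.3079
Since Q = 0.3079 < Kc = 7.7, the reaction proceeds forward (toward products) to reach equilibrium.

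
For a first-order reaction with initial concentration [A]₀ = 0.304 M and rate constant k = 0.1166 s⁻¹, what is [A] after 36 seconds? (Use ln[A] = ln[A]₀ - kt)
0.0046 M

ln[A] = ln[A]₀ - k·t = ln(0.304) - (0.1166)·(36) = -1.1907 - 4.1976 = -5.3883
[A] = e^(-5.3883) = 0.0046 M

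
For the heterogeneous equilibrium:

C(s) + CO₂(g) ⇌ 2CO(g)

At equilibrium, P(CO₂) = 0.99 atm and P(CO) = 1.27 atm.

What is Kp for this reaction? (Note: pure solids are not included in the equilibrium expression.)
K_p = 1.629

Solid C is excluded.
Kp = P(CO)²/P(CO₂) = (1.27)²/0.99 = 1.613/0.99 = 1.629.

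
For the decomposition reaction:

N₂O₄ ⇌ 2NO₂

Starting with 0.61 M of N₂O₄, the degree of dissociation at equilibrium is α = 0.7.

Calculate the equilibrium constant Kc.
K_c = 3.9853

x = α·[A]₀ = 0.7 × 0.61 = 0.427 M dissociated.
At eq: [N₂O₄] = 0.61 − 0.427 = 0.183 M; [NO₂] = 2x = 0.854 M.
Kc = [NO₂]²/[N₂O₄] = (0.854)²/0.183 = 3.985.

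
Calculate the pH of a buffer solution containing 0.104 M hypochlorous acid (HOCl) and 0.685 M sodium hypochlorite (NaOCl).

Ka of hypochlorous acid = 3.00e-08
pH = 8.34

pKa = -log(3.00e-08) = 7.52. pH = pKa + log([A⁻]/[HA]) = 7.52 + log(0.685/0.104)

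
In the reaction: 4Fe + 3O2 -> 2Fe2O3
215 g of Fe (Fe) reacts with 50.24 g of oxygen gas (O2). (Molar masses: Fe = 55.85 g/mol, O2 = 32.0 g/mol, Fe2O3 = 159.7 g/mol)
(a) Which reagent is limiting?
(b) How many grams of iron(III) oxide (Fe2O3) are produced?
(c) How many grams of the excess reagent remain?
(a) O2, (b) 167.2 g, (c) 98.09 g

Moles of Fe = 215 g ÷ 55.85 g/mol = 3.8496 mol
Moles of O2 = 50.24 g ÷ 32.0 g/mol = 1.57 mol
Moles ÷ coefficient: Fe: 3.8496/4 = 0.9624, O2: 1.57/3 = 0.5233
(a) O2 has the smaller value, so O2 is the limiting reagent.
(b) Moles of Fe2O3 = 1.57 mol O2 × (2/3) = 1.04667 mol; mass = 1.04667 mol × 159.7 g/mol = 167.2 g
(c) Fe consumed = 1.57 × (4/3) = 2.09333 mol; remaining = 3.8496 − 2.09333 = 1.75626 mol; mass = 1.75626 mol × 55.85 g/mol = 98.09 g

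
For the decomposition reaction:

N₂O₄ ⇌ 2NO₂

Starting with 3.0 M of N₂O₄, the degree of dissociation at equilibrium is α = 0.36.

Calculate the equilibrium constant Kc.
K_c = 2.4300

x = α·[A]₀ = 0.36 × 3.0 = 1.08 M dissociated.
At eq: [N₂O₄] = 3.0 − 1.08 = 1.92 M; [NO₂] = 2x = 2.16 M.
Kc = [NO₂]²/[N₂O₄] = (2.16)²/1.92 = 2.43.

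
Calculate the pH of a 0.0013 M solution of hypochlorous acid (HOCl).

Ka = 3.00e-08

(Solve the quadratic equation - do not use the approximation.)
pH = 5.21

x² + Ka×x - Ka×C = 0. Using quadratic formula: [H⁺] = 6.2300e-06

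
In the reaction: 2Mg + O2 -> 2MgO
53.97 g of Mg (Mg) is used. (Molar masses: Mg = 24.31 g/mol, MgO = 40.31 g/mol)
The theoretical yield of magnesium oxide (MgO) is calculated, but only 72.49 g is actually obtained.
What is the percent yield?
Moles of Mg = 53.97 g ÷ 24.31 g/mol = 2.22007 mol
Mole ratio: 2 mol MgO / 2 mol Mg
Moles of MgO = 2.22007 × (2/2) = 2.22007 mol
Theoretical yield = 2.22007 mol × 40.31 g/mol = 89.491 g
Actual yield = 72.49 g
Percent yield = (72.49 / 89.491) × 100% = 81.0%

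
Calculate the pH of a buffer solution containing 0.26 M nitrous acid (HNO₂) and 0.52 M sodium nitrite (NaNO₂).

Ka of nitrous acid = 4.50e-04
pH = 3.65

pKa = -log(4.50e-04) = 3.35. pH = pKa + log([A⁻]/[HA]) = 3.35 + log(0.52/0.26)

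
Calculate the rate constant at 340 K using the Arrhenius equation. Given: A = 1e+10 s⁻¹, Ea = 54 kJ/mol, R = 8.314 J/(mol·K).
5.05e+01 s⁻¹

k = A·exp(-Ea/(R·T)) = 1e+10·exp(-54000/(8.314·340)) = 1e+10·exp(-19.1031) = 1e+10·5.0537e-09 = 5.05e+01 s⁻¹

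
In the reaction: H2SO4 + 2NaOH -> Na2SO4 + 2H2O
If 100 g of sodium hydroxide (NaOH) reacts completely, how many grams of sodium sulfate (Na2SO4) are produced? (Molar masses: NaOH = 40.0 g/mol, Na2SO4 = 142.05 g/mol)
Moles of NaOH = 100 g ÷ 40.0 g/mol = 2.5 mol
Mole ratio: 1 mol Na2SO4 / 2 mol NaOH
Moles of Na2SO4 = 2.5 × (1/2) = 1.25 mol
Mass of Na2SO4 = 1.25 mol × 142.05 g/mol = 177.6 g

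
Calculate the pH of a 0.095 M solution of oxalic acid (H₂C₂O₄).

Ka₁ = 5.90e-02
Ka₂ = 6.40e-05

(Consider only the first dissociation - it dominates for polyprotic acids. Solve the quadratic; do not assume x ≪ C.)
pH = 1.29

x² + Ka₁·x − Ka₁·C = 0 with Ka₁ = 5.90e-02, C = 0.095.
x = (−Ka₁ + √(Ka₁² + 4·Ka₁·C))/2 = 5.0969e-02 M, so pH = 1.29.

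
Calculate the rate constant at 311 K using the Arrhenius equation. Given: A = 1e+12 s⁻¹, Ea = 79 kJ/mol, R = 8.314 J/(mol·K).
5.38e-02 s⁻¹

k = A·exp(-Ea/(R·T)) = 1e+12·exp(-79000/(8.314·311)) = 1e+12·exp(-30.5532) = 1e+12·5.3816e-14 = 5.38e-02 s⁻¹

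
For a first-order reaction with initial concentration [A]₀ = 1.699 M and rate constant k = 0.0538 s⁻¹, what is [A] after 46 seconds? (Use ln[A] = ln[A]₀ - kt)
0.1430 M

ln[A] = ln[A]₀ - k·t = ln(1.699) - (0.0538)·(46) = 0.5300 - 2.4748 = -1.9448
[A] = e^(-1.9448) = 0.1430 M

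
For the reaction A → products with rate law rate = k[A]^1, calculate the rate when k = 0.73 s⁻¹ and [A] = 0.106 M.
0.07738 M/s

rate = k·[A]^1 = 0.73·(0.106)^1 = 0.73·0.106 = 0.07738 M/s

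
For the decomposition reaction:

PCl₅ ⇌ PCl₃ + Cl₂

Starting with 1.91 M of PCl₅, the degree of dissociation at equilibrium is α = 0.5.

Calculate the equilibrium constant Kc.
K_c = 0.9550

x = α·[A]₀ = 0.5 × 1.91 = 0.955 M dissociated.
At eq: [PCl₅] = 1.91 − 0.955 = 0.955 M; [PCl₃] = [Cl₂] = x = 0.955 M.
Kc = [PCl₃][Cl₂]/[PCl₅] = (0.955)²/0.955 = 0.955.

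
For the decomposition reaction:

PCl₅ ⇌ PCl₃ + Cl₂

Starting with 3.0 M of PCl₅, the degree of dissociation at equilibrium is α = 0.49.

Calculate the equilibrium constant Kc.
K_c = 1.4124

x = α·[A]₀ = 0.49 × 3.0 = 1.47 M dissociated.
At eq: [PCl₅] = 3.0 − 1.47 = 1.53 M; [PCl₃] = [Cl₂] = x = 1.47 M.
Kc = [PCl₃][Cl₂]/[PCl₅] = (1.47)²/1.53 = 1.412.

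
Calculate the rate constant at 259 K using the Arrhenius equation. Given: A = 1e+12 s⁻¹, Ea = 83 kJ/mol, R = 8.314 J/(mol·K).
1.82e-05 s⁻¹

k = A·exp(-Ea/(R·T)) = 1e+12·exp(-83000/(8.314·259)) = 1e+12·exp(-38.5450) = 1e+12·1.8202e-17 = 1.82e-05 s⁻¹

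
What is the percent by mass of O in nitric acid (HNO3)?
Mass of O in formula = 16.0 × 3 = 48 g/mol
Molar mass = 63.02 g/mol
% O = (48/63.02) × 100% = 76.17%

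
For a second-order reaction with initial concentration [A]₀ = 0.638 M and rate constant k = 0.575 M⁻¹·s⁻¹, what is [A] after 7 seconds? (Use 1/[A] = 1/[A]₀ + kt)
0.1788 M

1/[A] = 1/[A]₀ + k·t = 1/0.638 + (0.575)·(7) = 1.5674 + 4.0250 = 5.5924
[A] = 1/5.5924 = 0.1788 M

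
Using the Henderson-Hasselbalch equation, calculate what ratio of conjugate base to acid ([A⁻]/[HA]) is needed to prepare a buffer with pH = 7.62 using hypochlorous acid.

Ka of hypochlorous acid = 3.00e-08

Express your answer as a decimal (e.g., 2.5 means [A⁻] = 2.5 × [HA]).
[A⁻]/[HA] = 1.251

pKa = −log(3.00e-08) = 7.5229. pH = pKa + log([A⁻]/[HA]). 7.62 = 7.5229 + log(ratio). log(ratio) = 7.62 − 7.5229 = 0.0971. ratio = 10^(0.0971) = 1.251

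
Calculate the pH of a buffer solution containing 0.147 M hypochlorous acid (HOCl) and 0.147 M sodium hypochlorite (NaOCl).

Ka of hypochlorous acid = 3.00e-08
pH = 7.52

pKa = -log(3.00e-08) = 7.52. pH = pKa + log([A⁻]/[HA]) = 7.52 + log(0.147/0.147)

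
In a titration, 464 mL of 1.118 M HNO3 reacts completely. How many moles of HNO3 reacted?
Moles = Molarity × Volume (L)
Moles = 1.118 M × 0.464 L = 0.5188 mol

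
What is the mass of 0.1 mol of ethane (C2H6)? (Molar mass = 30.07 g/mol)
Mass = 0.1 mol × 30.07 g/mol = 3.007 g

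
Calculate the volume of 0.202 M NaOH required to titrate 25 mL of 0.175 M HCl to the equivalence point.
V_{base} = 21.7 mL

At equivalence: moles acid = moles base.
moles HCl = 0.175 M × 0.025 L = 0.004375 mol
V_NaOH = 0.004375 mol ÷ 0.202 M = 0.02166 L = 21.7 mL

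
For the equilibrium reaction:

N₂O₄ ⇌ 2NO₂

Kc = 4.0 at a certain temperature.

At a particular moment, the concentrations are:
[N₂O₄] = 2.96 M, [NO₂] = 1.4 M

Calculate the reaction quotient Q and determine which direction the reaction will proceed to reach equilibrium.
Q = 0.662, Q < K, reaction proceeds forward (toward products)

Q = ([NO₂]^2) / ([N₂O₄])
  = ((1.4)^2) / ((2.96)) = 1.96/2.96 = 0.6622
Since Q = 0.6622 < Kc = 4.0, the reaction proceeds forward (toward products) to reach equilibrium.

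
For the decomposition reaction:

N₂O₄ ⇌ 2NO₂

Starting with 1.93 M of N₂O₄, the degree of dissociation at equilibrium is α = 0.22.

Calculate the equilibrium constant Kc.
K_c = 0.4790

x = α·[A]₀ = 0.22 × 1.93 = 0.4246 M dissociated.
At eq: [N₂O₄] = 1.93 − 0.4246 = 1.505 M; [NO₂] = 2x = 0.8492 M.
Kc = [NO₂]²/[N₂O₄] = (0.8492)²/1.505 = 0.479.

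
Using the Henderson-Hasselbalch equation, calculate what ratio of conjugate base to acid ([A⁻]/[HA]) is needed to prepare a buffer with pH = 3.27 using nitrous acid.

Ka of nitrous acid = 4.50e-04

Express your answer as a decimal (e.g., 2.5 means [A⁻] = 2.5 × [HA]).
[A⁻]/[HA] = 0.838

pKa = −log(4.50e-04) = 3.3468. pH = pKa + log([A⁻]/[HA]). 3.27 = 3.3468 + log(ratio). log(ratio) = 3.27 − 3.3468 = -0.0768. ratio = 10^(-0.0768) = 0.838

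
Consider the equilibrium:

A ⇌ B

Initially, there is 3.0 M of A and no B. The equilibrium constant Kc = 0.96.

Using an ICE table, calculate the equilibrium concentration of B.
[B] = 1.469 M

ICE: [A] = 3.0 − x, [B] = x.
Kc = x/(3.0 − x) = 0.96 ⇒ x = 0.96·3.0/(1 + 0.96) = 2.88/1.96 = 1.469.
[B] = x = 1.469 M.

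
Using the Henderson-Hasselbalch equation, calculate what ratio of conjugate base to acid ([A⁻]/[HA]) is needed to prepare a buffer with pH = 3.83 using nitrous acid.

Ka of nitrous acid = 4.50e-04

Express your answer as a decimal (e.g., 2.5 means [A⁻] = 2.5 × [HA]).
[A⁻]/[HA] = 3.042

pKa = −log(4.50e-04) = 3.3468. pH = pKa + log([A⁻]/[HA]). 3.83 = 3.3468 + log(ratio). log(ratio) = 3.83 − 3.3468 = 0.4832. ratio = 10^(0.4832) = 3.042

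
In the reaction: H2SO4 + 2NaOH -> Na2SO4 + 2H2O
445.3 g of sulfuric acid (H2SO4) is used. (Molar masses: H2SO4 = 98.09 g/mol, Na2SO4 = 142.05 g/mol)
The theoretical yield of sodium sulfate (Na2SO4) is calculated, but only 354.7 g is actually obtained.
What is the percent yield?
Moles of H2SO4 = 445.3 g ÷ 98.09 g/mol = 4.53971 mol
Mole ratio: 1 mol Na2SO4 / 1 mol H2SO4
Moles of Na2SO4 = 4.53971 × (1/1) = 4.53971 mol
Theoretical yield = 4.53971 mol × 142.05 g/mol = 644.87 g
Actual yield = 354.7 g
Percent yield = (354.7 / 644.87) × 100% = 55.0%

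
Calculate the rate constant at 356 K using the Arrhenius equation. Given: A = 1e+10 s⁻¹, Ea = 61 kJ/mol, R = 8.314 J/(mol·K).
1.12e+01 s⁻¹

k = A·exp(-Ea/(R·T)) = 1e+10·exp(-61000/(8.314·356)) = 1e+10·exp(-20.6096) = 1e+10·1.1204e-09 = 1.12e+01 s⁻¹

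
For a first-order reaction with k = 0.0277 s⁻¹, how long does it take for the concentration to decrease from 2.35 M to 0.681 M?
44.72 s

From ln[A] = ln[A]₀ - k·t: t = ln([A]₀/[A])/k = ln(2.35/0.681)/0.0277 = ln(3.4508)/0.0277 = 1.2386/0.0277 = 44.72 s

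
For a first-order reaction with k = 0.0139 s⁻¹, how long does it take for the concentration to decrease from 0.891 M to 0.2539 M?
90.32 s

From ln[A] = ln[A]₀ - k·t: t = ln([A]₀/[A])/k = ln(0.891/0.2539)/0.0139 = ln(3.5093)/0.0139 = 1.2554/0.0139 = 90.32 s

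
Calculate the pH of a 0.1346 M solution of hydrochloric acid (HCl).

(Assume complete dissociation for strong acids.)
pH = 0.87

[H⁺] = 0.1346 M for strong acid. pH = -log[H⁺] = -log(0.1346)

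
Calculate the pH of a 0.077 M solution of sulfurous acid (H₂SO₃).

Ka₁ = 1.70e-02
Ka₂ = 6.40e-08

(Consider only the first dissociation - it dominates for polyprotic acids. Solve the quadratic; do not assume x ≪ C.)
pH = 1.54

x² + Ka₁·x − Ka₁·C = 0 with Ka₁ = 1.70e-02, C = 0.077.
x = (−Ka₁ + √(Ka₁² + 4·Ka₁·C))/2 = 2.8665e-02 M, so pH = 1.54.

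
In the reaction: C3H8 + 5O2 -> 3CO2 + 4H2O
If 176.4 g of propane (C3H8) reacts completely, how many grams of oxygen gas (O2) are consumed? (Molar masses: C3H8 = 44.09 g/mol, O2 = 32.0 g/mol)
Moles of C3H8 = 176.4 g ÷ 44.09 g/mol = 4.00091 mol
Mole ratio: 5 mol O2 / 1 mol C3H8
Moles of O2 = 4.00091 × (5/1) = 20.0045 mol
Mass of O2 = 20.0045 mol × 32.0 g/mol = 640.1 g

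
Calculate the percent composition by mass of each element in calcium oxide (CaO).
Ca: 71.47%, O: 28.53%

Molar mass of CaO = 56.08 g/mol
% Ca = (1 × 40.08) / 56.08 × 100% = 40.08 / 56.08 × 100% = 71.47%
% O = (1 × 16.0) / 56.08 × 100% = 16 / 56.08 × 100% = 28.53%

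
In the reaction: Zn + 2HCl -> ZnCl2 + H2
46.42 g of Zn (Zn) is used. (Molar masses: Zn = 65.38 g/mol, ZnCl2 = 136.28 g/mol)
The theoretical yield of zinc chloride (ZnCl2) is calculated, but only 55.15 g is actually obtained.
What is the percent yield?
Moles of Zn = 46.42 g ÷ 65.38 g/mol = 0.710003 mol
Mole ratio: 1 mol ZnCl2 / 1 mol Zn
Moles of ZnCl2 = 0.710003 × (1/1) = 0.710003 mol
Theoretical yield = 0.710003 mol × 136.28 g/mol = 96.759 g
Actual yield = 55.15 g
Percent yield = (55.15 / 96.759) × 100% = 57.0%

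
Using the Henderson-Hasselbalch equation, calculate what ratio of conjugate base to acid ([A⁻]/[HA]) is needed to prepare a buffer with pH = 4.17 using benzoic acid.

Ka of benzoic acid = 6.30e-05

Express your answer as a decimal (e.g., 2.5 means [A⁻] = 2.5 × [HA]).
[A⁻]/[HA] = 0.932

pKa = −log(6.30e-05) = 4.2007. pH = pKa + log([A⁻]/[HA]). 4.17 = 4.2007 + log(ratio). log(ratio) = 4.17 − 4.2007 = -0.0307. ratio = 10^(-0.0307) = 0.932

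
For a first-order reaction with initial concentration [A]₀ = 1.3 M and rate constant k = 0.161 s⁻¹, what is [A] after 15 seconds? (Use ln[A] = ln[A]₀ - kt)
0.1162 M

ln[A] = ln[A]₀ - k·t = ln(1.3) - (0.161)·(15) = 0.2624 - 2.4150 = -2.1526
[A] = e^(-2.1526) = 0.1162 M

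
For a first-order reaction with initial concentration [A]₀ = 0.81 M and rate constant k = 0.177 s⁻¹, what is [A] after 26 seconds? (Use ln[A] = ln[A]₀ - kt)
0.0081 M

ln[A] = ln[A]₀ - k·t = ln(0.81) - (0.177)·(26) = -0.2107 - 4.6020 = -4.8127
[A] = e^(-4.8127) = 0.0081 M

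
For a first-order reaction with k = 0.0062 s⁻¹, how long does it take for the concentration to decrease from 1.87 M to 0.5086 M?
210.01 s

From ln[A] = ln[A]₀ - k·t: t = ln([A]₀/[A])/k = ln(1.87/0.5086)/0.0062 = ln(3.6768)/0.0062 = 1.3020/0.0062 = 210.01 s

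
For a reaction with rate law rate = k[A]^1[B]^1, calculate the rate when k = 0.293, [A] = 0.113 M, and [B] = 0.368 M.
0.01218 M/s

rate = k·[A]^1·[B]^1 = 0.293·(0.113)^1·(0.368)^1 = 0.293·0.113·0.368 = 0.01218 M/s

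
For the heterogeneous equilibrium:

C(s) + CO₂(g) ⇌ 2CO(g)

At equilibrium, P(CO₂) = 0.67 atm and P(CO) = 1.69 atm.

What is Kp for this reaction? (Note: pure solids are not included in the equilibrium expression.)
K_p = 4.263

Solid C is excluded.
Kp = P(CO)²/P(CO₂) = (1.69)²/0.67 = 2.856/0.67 = 4.263.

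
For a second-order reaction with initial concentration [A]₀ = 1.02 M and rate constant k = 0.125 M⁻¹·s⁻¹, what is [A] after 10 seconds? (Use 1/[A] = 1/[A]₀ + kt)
0.4484 M

1/[A] = 1/[A]₀ + k·t = 1/1.02 + (0.125)·(10) = 0.9804 + 1.2500 = 2.2304
[A] = 1/2.2304 = 0.4484 M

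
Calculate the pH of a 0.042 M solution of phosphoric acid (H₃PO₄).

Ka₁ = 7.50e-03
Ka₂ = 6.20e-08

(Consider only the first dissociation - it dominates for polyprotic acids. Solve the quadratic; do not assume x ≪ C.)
pH = 1.84

x² + Ka₁·x − Ka₁·C = 0 with Ka₁ = 7.50e-03, C = 0.042.
x = (−Ka₁ + √(Ka₁² + 4·Ka₁·C))/2 = 1.4390e-02 M, so pH = 1.84.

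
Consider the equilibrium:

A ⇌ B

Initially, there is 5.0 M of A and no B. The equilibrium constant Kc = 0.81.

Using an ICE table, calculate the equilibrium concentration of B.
[B] = 2.238 M

ICE: [A] = 5.0 − x, [B] = x.
Kc = x/(5.0 − x) = 0.81 ⇒ x = 0.81·5.0/(1 + 0.81) = 4.05/1.81 = 2.238.
[B] = x = 2.238 M.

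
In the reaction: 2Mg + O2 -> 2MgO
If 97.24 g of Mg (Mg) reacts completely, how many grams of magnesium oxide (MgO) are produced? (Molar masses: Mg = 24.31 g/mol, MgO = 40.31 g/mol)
Moles of Mg = 97.24 g ÷ 24.31 g/mol = 4 mol
Mole ratio: 2 mol MgO / 2 mol Mg
Moles of MgO = 4 × (2/2) = 4 mol
Mass of MgO = 4 mol × 40.31 g/mol = 161.2 g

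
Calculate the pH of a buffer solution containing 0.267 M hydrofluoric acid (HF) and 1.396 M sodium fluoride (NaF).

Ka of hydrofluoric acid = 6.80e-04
pH = 3.89

pKa = -log(6.80e-04) = 3.17. pH = pKa + log([A⁻]/[HA]) = 3.17 + log(1.396/0.267)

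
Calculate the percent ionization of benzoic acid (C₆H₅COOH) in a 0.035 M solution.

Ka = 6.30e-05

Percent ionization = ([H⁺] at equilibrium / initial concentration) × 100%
Percent ionization = 4.15%

Let x = [H⁺]. Ka = x²/(C - x) ⇒ x² + (6.30e-05)x - (6.30e-05)(0.035) = 0. x = 1.4538e-03. Percent = (1.4538e-03/0.035) × 100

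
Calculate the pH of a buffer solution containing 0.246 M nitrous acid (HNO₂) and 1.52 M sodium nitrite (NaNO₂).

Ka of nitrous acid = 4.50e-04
pH = 4.14

pKa = -log(4.50e-04) = 3.35. pH = pKa + log([A⁻]/[HA]) = 3.35 + log(1.52/0.246)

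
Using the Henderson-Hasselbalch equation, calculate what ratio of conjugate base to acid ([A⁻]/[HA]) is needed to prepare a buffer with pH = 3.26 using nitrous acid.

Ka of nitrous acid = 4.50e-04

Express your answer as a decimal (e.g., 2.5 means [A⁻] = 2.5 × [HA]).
[A⁻]/[HA] = 0.819

pKa = −log(4.50e-04) = 3.3468. pH = pKa + log([A⁻]/[HA]). 3.26 = 3.3468 + log(ratio). log(ratio) = 3.26 − 3.3468 = -0.0868. ratio = 10^(-0.0868) = 0.819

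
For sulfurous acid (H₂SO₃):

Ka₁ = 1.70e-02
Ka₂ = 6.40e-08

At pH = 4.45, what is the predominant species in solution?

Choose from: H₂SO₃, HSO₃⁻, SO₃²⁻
HSO₃⁻

pKa1 = 1.77, pKa2 = 7.19. Each pKa is the crossover between adjacent species; pH = 4.45 lies in the region where HSO₃⁻ predominates.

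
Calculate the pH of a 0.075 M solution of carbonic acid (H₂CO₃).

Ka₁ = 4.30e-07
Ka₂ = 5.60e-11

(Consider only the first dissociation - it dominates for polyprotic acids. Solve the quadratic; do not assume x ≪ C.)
pH = 3.75

x² + Ka₁·x − Ka₁·C = 0 with Ka₁ = 4.30e-07, C = 0.075.
x = (−Ka₁ + √(Ka₁² + 4·Ka₁·C))/2 = 1.7937e-04 M, so pH = 3.75.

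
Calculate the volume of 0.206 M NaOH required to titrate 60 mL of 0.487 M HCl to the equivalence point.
V_{base} = 141.8 mL

At equivalence: moles acid = moles base.
moles HCl = 0.487 M × 0.06 L = 0.02922 mol
V_NaOH = 0.02922 mol ÷ 0.206 M = 0.1418 L = 141.8 mL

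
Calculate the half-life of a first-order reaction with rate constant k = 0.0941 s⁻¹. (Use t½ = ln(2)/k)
7.37 s

t½ = ln(2)/k = 0.6931/0.0941 = 7.37 s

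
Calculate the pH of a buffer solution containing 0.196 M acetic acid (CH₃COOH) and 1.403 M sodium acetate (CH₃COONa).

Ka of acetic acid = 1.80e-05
pH = 5.60

pKa = -log(1.80e-05) = 4.74. pH = pKa + log([A⁻]/[HA]) = 4.74 + log(1.403/0.196)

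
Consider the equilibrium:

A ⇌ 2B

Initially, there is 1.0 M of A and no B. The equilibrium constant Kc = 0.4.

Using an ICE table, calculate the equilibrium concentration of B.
[B] = 0.540 M

ICE: [A] = 1.0 − x, [B] = 2x.
Kc = (2x)²/(1.0 − x) = 0.4 ⇒ 4x² + 0.4x − 0.4 = 0.
x = (−0.4 + √(0.4² + 4·4·0.4))/(2·4) = (−0.4 + √6.56)/8 = 0.27016.
[B] = 2x = 0.540 M.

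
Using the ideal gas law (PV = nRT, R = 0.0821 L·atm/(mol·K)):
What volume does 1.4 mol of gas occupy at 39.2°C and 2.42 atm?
T = 39.2°C + 273.15 = 312.35 K
V = nRT/P = (1.4 × 0.0821 × 312.35) / 2.42
V = 14.84 L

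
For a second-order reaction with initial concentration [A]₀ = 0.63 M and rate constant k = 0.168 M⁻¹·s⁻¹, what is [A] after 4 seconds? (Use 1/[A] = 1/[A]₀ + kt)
0.4426 M

1/[A] = 1/[A]₀ + k·t = 1/0.63 + (0.168)·(4) = 1.5873 + 0.6720 = 2.2593
[A] = 1/2.2593 = 0.4426 M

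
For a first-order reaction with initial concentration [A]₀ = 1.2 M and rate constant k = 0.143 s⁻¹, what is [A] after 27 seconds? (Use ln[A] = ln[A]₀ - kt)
0.0253 M

ln[A] = ln[A]₀ - k·t = ln(1.2) - (0.143)·(27) = 0.1823 - 3.8610 = -3.6787
[A] = e^(-3.6787) = 0.0253 M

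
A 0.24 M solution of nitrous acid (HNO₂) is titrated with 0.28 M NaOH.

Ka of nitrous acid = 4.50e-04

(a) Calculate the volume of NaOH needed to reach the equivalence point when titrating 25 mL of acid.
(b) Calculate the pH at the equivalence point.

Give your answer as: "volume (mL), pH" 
V = 21.4 mL, pH = 8.23

(a) At equivalence: moles acid = moles base.
moles acid = 0.24 × 0.025 = 0.006 mol; V_NaOH = 0.006/0.28 = 0.02143 L = 21.4 mL.
(b) At equivalence, all acid → conjugate base A⁻ at [A⁻] = 0.006/0.04643 = 0.1292 M.
Kb = Kw/Ka = 1.0e-14/4.50e-04 = 2.222e-11; [OH⁻] = √(Kb·[A⁻]) = 1.695e-06; pOH = 5.77; pH = 14 − pOH = 8.23.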